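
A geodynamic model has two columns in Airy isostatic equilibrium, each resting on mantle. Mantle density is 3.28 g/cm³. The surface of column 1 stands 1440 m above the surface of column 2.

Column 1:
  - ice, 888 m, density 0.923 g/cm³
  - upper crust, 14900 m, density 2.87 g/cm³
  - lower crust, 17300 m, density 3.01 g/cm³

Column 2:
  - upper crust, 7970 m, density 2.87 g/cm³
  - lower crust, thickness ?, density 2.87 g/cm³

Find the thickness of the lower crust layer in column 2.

11900 m

Take the compensation level at the base of the deeper column (depth z_c below the surface of column 1) and equate Σ ρ_i t_i down to z_c; mantle fills any gap and the z_c terms cancel.
Column 1: 888×0.923 + 14900×2.87 + 17300×3.01 + (z_c − 33088)×3.28
Column 2: 1440×0 + 7970×2.87 + x×2.87 + (z_c − 1440 − 7970 − x)×3.28
The z_c×3.28 term appears on both sides and cancels. Collect the known terms of each column as K = Σ(ρt)_known − 3.28 × (depth of known layers): K_1 = 95655.624 − 3.28×33088 = −12873.016; K_2 = 22873.9 − 3.28×(1440 + 7970) = −7990.9.
Balance: K_1 = K_2 − x×(3.28 − 2.87), so x = (K_2 − K_1)/(3.28 − 2.87) = 4882.12/0.41 = 11900 m.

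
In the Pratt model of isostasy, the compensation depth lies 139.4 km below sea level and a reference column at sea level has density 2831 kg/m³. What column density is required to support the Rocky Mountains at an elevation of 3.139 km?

2770 kg/m³

Pratt balance: ρ_ref D = ρ (D + h).
ρ = ρ_ref D/(D + h) = 2831 × 139.4 km/(139.4 km + 3.139 km) = 2770 kg/m³.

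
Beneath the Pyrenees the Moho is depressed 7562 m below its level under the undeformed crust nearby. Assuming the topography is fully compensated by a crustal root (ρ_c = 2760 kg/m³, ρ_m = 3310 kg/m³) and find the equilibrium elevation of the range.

Equating mass per unit area of the two columns: ρ_c h = (ρ_m − ρ_c) r.
h = r (ρ_m − ρ_c) / ρ_c = 7562 m × (3310 − 2760) / 2760 = 1510 m.

1510 m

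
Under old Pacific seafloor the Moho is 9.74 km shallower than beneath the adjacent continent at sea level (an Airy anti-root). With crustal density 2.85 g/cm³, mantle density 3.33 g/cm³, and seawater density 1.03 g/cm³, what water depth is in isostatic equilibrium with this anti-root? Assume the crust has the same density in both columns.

2.57 km

Replacing a thickness d of crust by seawater at the top must be balanced by replacing crust with mantle at the base: d (ρ_c − ρ_w) = a (ρ_m − ρ_c).
d = a (ρ_m − ρ_c)/(ρ_c − ρ_w) = 9.74 km × 0.48/1.82 = 2.57 km.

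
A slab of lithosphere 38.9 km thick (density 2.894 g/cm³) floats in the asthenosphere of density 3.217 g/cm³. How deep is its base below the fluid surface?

35 km

Draft d = t ρ_obj/ρ_fluid = 38.9 km × 2.894/3.217 = 35 km.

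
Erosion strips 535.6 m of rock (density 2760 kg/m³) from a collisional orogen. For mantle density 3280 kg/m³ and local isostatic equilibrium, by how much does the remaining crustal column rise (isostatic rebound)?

451 m

Unloading: uplift u = e ρ_c/ρ_m = 535.6 m × 2760/3280 = 451 m.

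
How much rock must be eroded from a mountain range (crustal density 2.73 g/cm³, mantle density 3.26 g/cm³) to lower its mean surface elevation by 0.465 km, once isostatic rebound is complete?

2.86 km

Net drop Δ = e − u = e − e ρ_c/ρ_m = e (ρ_m − ρ_c)/ρ_m.
e = Δ ρ_m/(ρ_m − ρ_c) = 0.465 km × 3.26/0.53 = 2.86 km.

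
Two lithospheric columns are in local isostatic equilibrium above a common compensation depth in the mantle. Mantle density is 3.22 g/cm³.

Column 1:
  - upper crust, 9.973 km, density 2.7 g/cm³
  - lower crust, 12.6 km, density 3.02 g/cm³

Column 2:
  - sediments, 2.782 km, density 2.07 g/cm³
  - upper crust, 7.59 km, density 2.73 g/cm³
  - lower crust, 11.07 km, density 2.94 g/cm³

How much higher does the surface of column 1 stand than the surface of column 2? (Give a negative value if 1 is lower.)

−0.718 km

For any compensation level in the mantle, the mantle terms cancel and isostasy reduces to e = (Σt_1 − Σt_2) − (Σ(ρt)_1 − Σ(ρt)_2) / ρ_m.
Σt_1 = 22.573 km; Σt_2 = 21.442 km; Σ(ρt)_1 = 64.9791; Σ(ρt)_2 = 59.02524 (in km·g/cm³).
e = (22.573 − 21.442) − (64.9791 − 59.02524) / 3.22 = −0.718 km.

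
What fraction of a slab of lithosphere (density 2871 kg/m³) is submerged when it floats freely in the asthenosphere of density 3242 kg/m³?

88.6%

Submerged fraction = ρ_obj/ρ_fluid = 2871/3242 = 88.6%.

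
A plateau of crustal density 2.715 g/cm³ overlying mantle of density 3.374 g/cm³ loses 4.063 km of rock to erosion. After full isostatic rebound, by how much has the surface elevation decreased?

Rebound u = e ρ_c/ρ_m = 4.063 km × 2.715/3.374 = 3.269 km.
Net surface drop = e − u = 4.063 km − 3.269 km = e (ρ_m − ρ_c)/ρ_m = 0.794 km.

0.794 km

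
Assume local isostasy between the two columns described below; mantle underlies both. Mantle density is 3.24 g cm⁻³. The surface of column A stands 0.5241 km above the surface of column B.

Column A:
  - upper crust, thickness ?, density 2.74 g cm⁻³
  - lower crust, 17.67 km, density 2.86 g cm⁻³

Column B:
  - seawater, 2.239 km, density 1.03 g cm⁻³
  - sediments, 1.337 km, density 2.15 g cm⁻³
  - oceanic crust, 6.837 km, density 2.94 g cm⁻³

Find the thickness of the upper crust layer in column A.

Take the compensation level at the base of the deeper column (depth z_c below the surface of column A) and equate Σ ρ_i t_i down to z_c; mantle fills any gap and the z_c terms cancel.
Column A: x×2.74 + 17.67×2.86 + (z_c − 17.67 − x)×3.24
Column B: 0.5241×0 + 2.239×1.03 + 1.337×2.15 + 6.837×2.94 + (z_c − 0.5241 − 10.413)×3.24
The z_c×3.24 term appears on both sides and cancels. Collect the known terms of each column as K = Σ(ρt)_known − 3.24 × (depth of known layers): K_A = 50.5362 − 3.24×17.67 = −6.7146; K_B = 25.2815 − 3.24×(0.5241 + 10.413) = −10.154704.
Balance: K_A − x×(3.24 − 2.74) = K_B, so x = (K_A − K_B)/(3.24 − 2.74) = 3.4401/0.5 = 6.88 km.

6.88 km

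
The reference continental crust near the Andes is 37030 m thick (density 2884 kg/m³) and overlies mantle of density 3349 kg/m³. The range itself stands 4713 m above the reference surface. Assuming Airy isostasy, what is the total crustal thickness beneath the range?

Root depth r = h ρ_c / (ρ_m − ρ_c) = 4713 m × 2884 / 465 = 29230 m.
Total thickness = T + h + r = 37030 m + 4713 m + 29230 m = 71000 m.

71000 m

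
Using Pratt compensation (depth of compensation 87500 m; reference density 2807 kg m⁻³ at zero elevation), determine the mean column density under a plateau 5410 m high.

2640 kg m⁻³

Pratt balance: ρ_ref D = ρ (D + h).
ρ = ρ_ref D/(D + h) = 2807 × 87500 m/(87500 m + 5410 m) = 2640 kg m⁻³.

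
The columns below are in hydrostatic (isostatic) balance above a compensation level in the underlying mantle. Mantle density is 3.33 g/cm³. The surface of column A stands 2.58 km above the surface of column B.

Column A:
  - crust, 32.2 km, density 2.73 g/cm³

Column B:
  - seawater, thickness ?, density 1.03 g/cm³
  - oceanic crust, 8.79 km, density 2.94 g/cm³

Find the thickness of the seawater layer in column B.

Take the compensation level at the base of the deeper column (depth z_c below the surface of column A) and equate Σ ρ_i t_i down to z_c; mantle fills any gap and the z_c terms cancel.
Column A: 32.2×2.73 + (z_c − 32.2)×3.33
Column B: 2.58×0 + x×1.03 + 8.79×2.94 + (z_c − 2.58 − 8.79 − x)×3.33
The z_c×3.33 term appears on both sides and cancels. Collect the known terms of each column as K = Σ(ρt)_known − 3.33 × (depth of known layers): K_A = 87.906 − 3.33×32.2 = −19.32; K_B = 25.8426 − 3.33×(2.58 + 8.79) = −12.0195.
Balance: K_A = K_B − x×(3.33 − 1.03), so x = (K_B − K_A)/(3.33 − 1.03) = 7.3005/2.3 = 3.17 km.

3.17 km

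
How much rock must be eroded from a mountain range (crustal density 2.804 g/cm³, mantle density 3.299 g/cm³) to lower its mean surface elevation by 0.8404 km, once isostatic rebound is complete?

5.6 km

Net drop Δ = e − u = e − e ρ_c/ρ_m = e (ρ_m − ρ_c)/ρ_m.
e = Δ ρ_m/(ρ_m − ρ_c) = 0.8404 km × 3.299/0.495 = 5.6 km.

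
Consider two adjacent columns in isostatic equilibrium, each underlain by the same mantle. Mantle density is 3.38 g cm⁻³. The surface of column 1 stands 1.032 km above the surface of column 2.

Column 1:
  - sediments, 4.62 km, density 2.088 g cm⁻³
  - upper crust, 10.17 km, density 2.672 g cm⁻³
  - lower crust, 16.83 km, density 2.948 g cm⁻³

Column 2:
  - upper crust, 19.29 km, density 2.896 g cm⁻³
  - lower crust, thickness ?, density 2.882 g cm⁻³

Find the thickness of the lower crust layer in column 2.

15.3 km

Take the compensation level at the base of the deeper column (depth z_c below the surface of column 1) and equate Σ ρ_i t_i down to z_c; mantle fills any gap and the z_c terms cancel.
Column 1: 4.62×2.088 + 10.17×2.672 + 16.83×2.948 + (z_c − 31.62)×3.38
Column 2: 1.032×0 + 19.29×2.896 + x×2.882 + (z_c − 1.032 − 19.29 − x)×3.38
The z_c×3.38 term appears on both sides and cancels. Collect the known terms of each column as K = Σ(ρt)_known − 3.38 × (depth of known layers): K_1 = 86.43564 − 3.38×31.62 = −20.43996; K_2 = 55.86384 − 3.38×(1.032 + 19.29) = −12.82452.
Balance: K_1 = K_2 − x×(3.38 − 2.882), so x = (K_2 − K_1)/(3.38 − 2.882) = 7.61544/0.498 = 15.3 km.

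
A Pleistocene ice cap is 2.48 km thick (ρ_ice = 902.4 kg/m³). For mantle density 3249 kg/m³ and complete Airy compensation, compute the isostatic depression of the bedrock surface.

For local isostatic compensation: the ice load ρ_ice t is balanced by mantle displaced below, ρ_m s.
s = t ρ_ice / ρ_m = 2.48 km × 902.4/3249 = 0.689 km.

0.689 km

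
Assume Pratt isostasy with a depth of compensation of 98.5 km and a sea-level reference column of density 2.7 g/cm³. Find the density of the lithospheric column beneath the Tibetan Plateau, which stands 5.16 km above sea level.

2.57 g/cm³

Pratt balance: ρ_ref D = ρ (D + h).
ρ = ρ_ref D/(D + h) = 2.7 × 98.5 km/(98.5 km + 5.16 km) = 2.57 g/cm³.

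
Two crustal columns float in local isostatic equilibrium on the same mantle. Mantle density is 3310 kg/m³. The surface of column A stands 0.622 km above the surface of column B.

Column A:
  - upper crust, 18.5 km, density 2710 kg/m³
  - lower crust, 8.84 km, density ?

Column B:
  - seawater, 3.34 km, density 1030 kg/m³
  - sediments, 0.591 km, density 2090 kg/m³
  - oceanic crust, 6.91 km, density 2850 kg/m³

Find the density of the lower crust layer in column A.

Take the compensation level at the base of the deeper column (depth z_c below the surface of column A) and equate Σ ρ_i t_i down to z_c; mantle fills any gap and the z_c terms cancel.
Column A: 18.5×2710 + 8.84×ρ + (z_c − 27.34)×3310
Column B: 0.622×0 + 3.34×1030 + 0.591×2090 + 6.91×2850 + (z_c − 0.622 − 10.841)×3310
The z_c×3310 term appears on both sides and cancels. Collect the known terms of each column as K = Σ(ρt)_known − 3310 × (depth of known layers): K_A = 50135 − 3310×27.34 = −40360.4; K_B = 24368.89 − 3310×(0.622 + 10.841) = −13573.64.
Balance: K_A + 8.84×ρ = K_B, so ρ = (K_B − K_A)/8.84 = 26786.8/8.84 = 3030 kg/m³.

3030 kg/m³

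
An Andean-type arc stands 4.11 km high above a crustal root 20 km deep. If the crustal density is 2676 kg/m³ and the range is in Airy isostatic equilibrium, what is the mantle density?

3230 kg/m³

Airy balance: ρ_c h = (ρ_m − ρ_c) r → ρ_m = ρ_c (1 + h/r).
ρ_m = 2676 × (1 + 4.11 km/20 km) = 3230 kg/m³.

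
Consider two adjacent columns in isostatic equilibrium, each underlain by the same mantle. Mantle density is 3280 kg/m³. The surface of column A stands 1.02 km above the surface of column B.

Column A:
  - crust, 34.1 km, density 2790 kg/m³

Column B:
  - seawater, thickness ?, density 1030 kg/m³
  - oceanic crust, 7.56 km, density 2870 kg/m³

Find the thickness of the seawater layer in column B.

4.56 km

Take the compensation level at the base of the deeper column (depth z_c below the surface of column A) and equate Σ ρ_i t_i down to z_c; mantle fills any gap and the z_c terms cancel.
Column A: 34.1×2790 + (z_c − 34.1)×3280
Column B: 1.02×0 + x×1030 + 7.56×2870 + (z_c − 1.02 − 7.56 − x)×3280
The z_c×3280 term appears on both sides and cancels. Collect the known terms of each column as K = Σ(ρt)_known − 3280 × (depth of known layers): K_A = 95139 − 3280×34.1 = −16709; K_B = 21697.2 − 3280×(1.02 + 7.56) = −6445.2.
Balance: K_A = K_B − x×(3280 − 1030), so x = (K_B − K_A)/(3280 − 1030) = 10263.8/2250 = 4.56 km.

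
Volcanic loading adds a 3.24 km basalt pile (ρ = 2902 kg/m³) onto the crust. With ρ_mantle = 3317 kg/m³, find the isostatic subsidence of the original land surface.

Subaerial loading: s = t ρ_load / ρ_m.
s = 3.24 km × 2902/3317 = 2.83 km.

2.83 km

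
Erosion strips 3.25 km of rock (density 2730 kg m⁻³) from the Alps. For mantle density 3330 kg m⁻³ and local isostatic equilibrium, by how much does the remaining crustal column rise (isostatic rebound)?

Unloading: uplift u = e ρ_c/ρ_m = 3.25 km × 2730/3330 = 2.66 km.

2.66 km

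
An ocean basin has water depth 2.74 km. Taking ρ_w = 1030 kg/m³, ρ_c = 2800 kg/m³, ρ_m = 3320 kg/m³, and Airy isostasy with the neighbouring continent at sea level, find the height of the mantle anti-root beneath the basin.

By Archimedes' principle applied to the lithosphere: replacing crust with seawater at the top is compensated by replacing crust with mantle at the base: d (ρ_c − ρ_w) = a (ρ_m − ρ_c).
a = d (ρ_c − ρ_w)/(ρ_m − ρ_c) = 2.74 km × 1770/520 = 9.33 km.

9.33 km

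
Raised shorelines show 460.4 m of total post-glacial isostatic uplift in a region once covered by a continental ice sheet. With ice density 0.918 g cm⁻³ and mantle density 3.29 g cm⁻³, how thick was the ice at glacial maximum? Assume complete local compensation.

1650 m

u = t ρ_ice/ρ_m → t = u ρ_m/ρ_ice = 460.4 m × 3.29/0.918 = 1650 m.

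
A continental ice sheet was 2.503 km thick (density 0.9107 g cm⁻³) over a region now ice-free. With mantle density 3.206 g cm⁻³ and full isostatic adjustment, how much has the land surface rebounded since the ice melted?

Removing the load lets mantle flow back in; uplift u satisfies ρ_ice t = ρ_m u.
u = t ρ_ice/ρ_m = 2.503 km × 0.9107/3.206 = 0.711 km.

0.711 km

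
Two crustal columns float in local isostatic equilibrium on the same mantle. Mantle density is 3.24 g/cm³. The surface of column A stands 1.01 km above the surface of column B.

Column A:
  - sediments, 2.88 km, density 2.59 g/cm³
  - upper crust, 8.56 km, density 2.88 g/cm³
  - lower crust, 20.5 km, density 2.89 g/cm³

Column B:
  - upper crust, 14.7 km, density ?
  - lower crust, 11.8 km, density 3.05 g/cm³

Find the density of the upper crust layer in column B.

2.79 g/cm³

Take the compensation level at the base of the deeper column (depth z_c below the surface of column A) and equate Σ ρ_i t_i down to z_c; mantle fills any gap and the z_c terms cancel.
Column A: 2.88×2.59 + 8.56×2.88 + 20.5×2.89 + (z_c − 31.94)×3.24
Column B: 1.01×0 + 14.7×ρ + 11.8×3.05 + (z_c − 1.01 − 26.5)×3.24
The z_c×3.24 term appears on both sides and cancels. Collect the known terms of each column as K = Σ(ρt)_known − 3.24 × (depth of known layers): K_A = 91.357 − 3.24×31.94 = −12.1286; K_B = 35.99 − 3.24×(1.01 + 26.5) = −53.1424.
Balance: K_A = K_B + 14.7×ρ, so ρ = (K_A − K_B)/14.7 = 41.0138/14.7 = 2.79 g/cm³.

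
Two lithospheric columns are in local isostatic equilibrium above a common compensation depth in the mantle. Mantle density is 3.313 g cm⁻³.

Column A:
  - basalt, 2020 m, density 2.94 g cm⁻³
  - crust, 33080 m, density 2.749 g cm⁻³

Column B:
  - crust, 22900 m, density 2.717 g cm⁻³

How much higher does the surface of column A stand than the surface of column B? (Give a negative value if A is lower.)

For any compensation level in the mantle, the mantle terms cancel and isostasy reduces to e = (Σt_A − Σt_B) − (Σ(ρt)_A − Σ(ρt)_B) / ρ_m.
Σt_A = 35100 m; Σt_B = 22900 m; Σ(ρt)_A = 96875.72; Σ(ρt)_B = 62219.3 (in m·g cm⁻³).
e = (35100 − 22900) − (96875.72 − 62219.3) / 3.313 = 1740 m.

1740 m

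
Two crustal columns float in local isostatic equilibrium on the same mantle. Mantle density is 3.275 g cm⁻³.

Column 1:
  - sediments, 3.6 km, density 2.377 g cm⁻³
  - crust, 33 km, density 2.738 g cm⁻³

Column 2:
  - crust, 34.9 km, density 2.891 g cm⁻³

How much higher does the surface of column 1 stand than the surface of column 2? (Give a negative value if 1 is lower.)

For any compensation level in the mantle, the mantle terms cancel and isostasy reduces to e = (Σt_1 − Σt_2) − (Σ(ρt)_1 − Σ(ρt)_2) / ρ_m.
Σt_1 = 36.6 km; Σt_2 = 34.9 km; Σ(ρt)_1 = 98.9112; Σ(ρt)_2 = 100.8959 (in km·g cm⁻³).
e = (36.6 − 34.9) − (98.9112 − 100.8959) / 3.275 = 2.31 km.

2.31 km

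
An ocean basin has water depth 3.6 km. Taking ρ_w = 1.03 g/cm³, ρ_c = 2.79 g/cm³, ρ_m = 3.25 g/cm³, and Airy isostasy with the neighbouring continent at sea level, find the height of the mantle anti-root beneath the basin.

13.8 km

By Archimedes' principle applied to the lithosphere: replacing crust with seawater at the top is compensated by replacing crust with mantle at the base: d (ρ_c − ρ_w) = a (ρ_m − ρ_c).
a = d (ρ_c − ρ_w)/(ρ_m − ρ_c) = 3.6 km × 1.76/0.46 = 13.8 km.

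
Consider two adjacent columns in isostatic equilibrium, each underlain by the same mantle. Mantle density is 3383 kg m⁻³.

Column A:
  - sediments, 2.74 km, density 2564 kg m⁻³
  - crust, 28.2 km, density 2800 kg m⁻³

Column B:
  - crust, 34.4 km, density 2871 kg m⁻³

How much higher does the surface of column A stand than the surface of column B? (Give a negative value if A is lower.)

0.317 km

For any compensation level in the mantle, the mantle terms cancel and isostasy reduces to e = (Σt_A − Σt_B) − (Σ(ρt)_A − Σ(ρt)_B) / ρ_m.
Σt_A = 30.94 km; Σt_B = 34.4 km; Σ(ρt)_A = 85985.36; Σ(ρt)_B = 98762.4 (in km·kg m⁻³).
e = (30.94 − 34.4) − (85985.36 − 98762.4) / 3383 = 0.317 km.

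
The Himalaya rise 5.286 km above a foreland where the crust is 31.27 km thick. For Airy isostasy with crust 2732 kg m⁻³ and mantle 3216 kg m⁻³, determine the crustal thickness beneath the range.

Root depth r = h ρ_c / (ρ_m − ρ_c) = 5.286 km × 2732 / 484 = 29.84 km.
Total thickness = T + h + r = 31.27 km + 5.286 km + 29.84 km = 66.4 km.

66.4 km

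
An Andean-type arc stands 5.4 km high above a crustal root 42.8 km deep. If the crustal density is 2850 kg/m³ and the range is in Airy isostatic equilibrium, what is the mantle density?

Airy balance: ρ_c h = (ρ_m − ρ_c) r → ρ_m = ρ_c (1 + h/r).
ρ_m = 2850 × (1 + 5.4 km/42.8 km) = 3210 kg/m³.

3210 kg/m³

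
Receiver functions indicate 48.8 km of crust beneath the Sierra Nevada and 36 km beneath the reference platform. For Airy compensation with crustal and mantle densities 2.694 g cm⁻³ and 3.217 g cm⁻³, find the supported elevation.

2.08 km

Excess crust Δ = 48.8 km − 36 km = 12.8 km, split between elevation h and root r with h + r = Δ.
Airy balance ρ_c h = (ρ_m − ρ_c) r gives r = h ρ_c/(ρ_m − ρ_c), so h (1 + ρ_c/(ρ_m − ρ_c)) = Δ, i.e. h = Δ (ρ_m − ρ_c)/ρ_m.
h = 12.8 km × 0.523/3.217 = 2.08 km.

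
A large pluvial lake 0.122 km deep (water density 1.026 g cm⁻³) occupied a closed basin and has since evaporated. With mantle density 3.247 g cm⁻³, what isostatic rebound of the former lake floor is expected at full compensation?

u = d ρ_w/ρ_m = 0.122 km × 1.026/3.247 = 0.0386 km.

0.0386 km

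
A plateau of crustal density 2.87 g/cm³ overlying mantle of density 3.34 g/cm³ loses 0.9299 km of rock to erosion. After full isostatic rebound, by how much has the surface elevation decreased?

Rebound u = e ρ_c/ρ_m = 0.9299 km × 2.87/3.34 = 0.799 km.
Net surface drop = e − u = 0.9299 km − 0.799 km = e (ρ_m − ρ_c)/ρ_m = 0.131 km.

0.131 km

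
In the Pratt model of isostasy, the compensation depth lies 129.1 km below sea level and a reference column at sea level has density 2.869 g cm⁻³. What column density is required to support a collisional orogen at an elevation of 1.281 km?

Pratt balance: ρ_ref D = ρ (D + h).
ρ = ρ_ref D/(D + h) = 2.869 × 129.1 km/(129.1 km + 1.281 km) = 2.84 g cm⁻³.

2.84 g cm⁻³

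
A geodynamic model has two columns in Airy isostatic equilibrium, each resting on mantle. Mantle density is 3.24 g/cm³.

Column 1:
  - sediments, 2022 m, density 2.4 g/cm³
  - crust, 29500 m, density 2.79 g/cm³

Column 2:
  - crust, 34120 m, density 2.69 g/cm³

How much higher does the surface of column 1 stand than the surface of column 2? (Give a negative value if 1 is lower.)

−1170 m

For any compensation level in the mantle, the mantle terms cancel and isostasy reduces to e = (Σt_1 − Σt_2) − (Σ(ρt)_1 − Σ(ρt)_2) / ρ_m.
Σt_1 = 31522 m; Σt_2 = 34120 m; Σ(ρt)_1 = 87157.8; Σ(ρt)_2 = 91782.8 (in m·g/cm³).
e = (31522 − 34120) − (87157.8 − 91782.8) / 3.24 = −1170 m.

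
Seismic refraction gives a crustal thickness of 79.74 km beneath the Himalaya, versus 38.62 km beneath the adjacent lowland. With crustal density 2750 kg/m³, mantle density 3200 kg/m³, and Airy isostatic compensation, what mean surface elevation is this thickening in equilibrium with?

5.78 km

Excess crust Δ = 79.74 km − 38.62 km = 41.12 km, split between elevation h and root r with h + r = Δ.
Airy balance ρ_c h = (ρ_m − ρ_c) r gives r = h ρ_c/(ρ_m − ρ_c), so h (1 + ρ_c/(ρ_m − ρ_c)) = Δ, i.e. h = Δ (ρ_m − ρ_c)/ρ_m.
h = 41.12 km × 450/3200 = 5.78 km.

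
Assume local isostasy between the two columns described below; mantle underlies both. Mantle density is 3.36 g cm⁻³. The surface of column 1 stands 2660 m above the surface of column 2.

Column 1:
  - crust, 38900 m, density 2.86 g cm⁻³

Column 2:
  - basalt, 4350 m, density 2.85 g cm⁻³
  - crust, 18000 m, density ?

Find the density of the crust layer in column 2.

Take the compensation level at the base of the deeper column (depth z_c below the surface of column 1) and equate Σ ρ_i t_i down to z_c; mantle fills any gap and the z_c terms cancel.
Column 1: 38900×2.86 + (z_c − 38900)×3.36
Column 2: 2660×0 + 4350×2.85 + 18000×ρ + (z_c − 2660 − 22350)×3.36
The z_c×3.36 term appears on both sides and cancels. Collect the known terms of each column as K = Σ(ρt)_known − 3.36 × (depth of known layers): K_1 = 111254 − 3.36×38900 = −19450; K_2 = 12397.5 − 3.36×(2660 + 22350) = −71636.1.
Balance: K_1 = K_2 + 18000×ρ, so ρ = (K_1 − K_2)/18000 = 52186.1/18000 = 2.9 g cm⁻³.

2.9 g cm⁻³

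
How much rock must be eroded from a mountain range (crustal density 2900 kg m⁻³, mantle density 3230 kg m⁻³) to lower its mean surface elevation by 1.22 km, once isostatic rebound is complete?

Net drop Δ = e − u = e − e ρ_c/ρ_m = e (ρ_m − ρ_c)/ρ_m.
e = Δ ρ_m/(ρ_m − ρ_c) = 1.22 km × 3230/330 = 11.9 km.

11.9 km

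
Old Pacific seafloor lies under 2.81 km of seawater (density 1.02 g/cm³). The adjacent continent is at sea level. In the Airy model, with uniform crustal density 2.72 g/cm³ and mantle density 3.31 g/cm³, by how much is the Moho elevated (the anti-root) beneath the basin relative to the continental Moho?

8.1 km

Isostatic balance requires: replacing crust with seawater at the top is compensated by replacing crust with mantle at the base: d (ρ_c − ρ_w) = a (ρ_m − ρ_c).
a = d (ρ_c − ρ_w)/(ρ_m − ρ_c) = 2.81 km × 1.7/0.59 = 8.1 km.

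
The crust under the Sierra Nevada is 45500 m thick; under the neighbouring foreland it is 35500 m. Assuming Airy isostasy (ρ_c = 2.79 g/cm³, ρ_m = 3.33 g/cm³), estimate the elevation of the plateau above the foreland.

Excess crust Δ = 45500 m − 35500 m = 10000 m, split between elevation h and root r with h + r = Δ.
Airy balance ρ_c h = (ρ_m − ρ_c) r gives r = h ρ_c/(ρ_m − ρ_c), so h (1 + ρ_c/(ρ_m − ρ_c)) = Δ, i.e. h = Δ (ρ_m − ρ_c)/ρ_m.
h = 10000 m × 0.54/3.33 = 1620 m.

1620 m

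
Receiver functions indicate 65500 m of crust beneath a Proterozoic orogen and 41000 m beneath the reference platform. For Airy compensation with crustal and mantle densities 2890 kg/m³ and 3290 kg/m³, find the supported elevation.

Excess crust Δ = 65500 m − 41000 m = 24500 m, split between elevation h and root r with h + r = Δ.
Airy balance ρ_c h = (ρ_m − ρ_c) r gives r = h ρ_c/(ρ_m − ρ_c), so h (1 + ρ_c/(ρ_m − ρ_c)) = Δ, i.e. h = Δ (ρ_m − ρ_c)/ρ_m.
h = 24500 m × 400/3290 = 2980 m.

2980 m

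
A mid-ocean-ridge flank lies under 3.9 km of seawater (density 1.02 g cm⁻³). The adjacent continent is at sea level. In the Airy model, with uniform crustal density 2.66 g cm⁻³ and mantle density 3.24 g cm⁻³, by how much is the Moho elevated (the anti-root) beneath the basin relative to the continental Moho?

11 km

By Archimedes' principle applied to the lithosphere: replacing crust with seawater at the top is compensated by replacing crust with mantle at the base: d (ρ_c − ρ_w) = a (ρ_m − ρ_c).
a = d (ρ_c − ρ_w)/(ρ_m − ρ_c) = 3.9 km × 1.64/0.58 = 11 km.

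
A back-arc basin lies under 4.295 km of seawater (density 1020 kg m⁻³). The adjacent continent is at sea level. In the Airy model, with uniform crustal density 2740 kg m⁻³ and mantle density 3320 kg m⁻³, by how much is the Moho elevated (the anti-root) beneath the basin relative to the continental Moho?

Balancing pressure at the compensation depth: replacing crust with seawater at the top is compensated by replacing crust with mantle at the base: d (ρ_c − ρ_w) = a (ρ_m − ρ_c).
a = d (ρ_c − ρ_w)/(ρ_m − ρ_c) = 4.295 km × 1720/580 = 12.7 km.

12.7 km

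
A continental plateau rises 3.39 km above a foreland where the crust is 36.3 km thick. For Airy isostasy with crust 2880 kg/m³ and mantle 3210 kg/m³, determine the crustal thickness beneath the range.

Root depth r = h ρ_c / (ρ_m − ρ_c) = 3.39 km × 2880 / 330 = 29.59 km.
Total thickness = T + h + r = 36.3 km + 3.39 km + 29.59 km = 69.3 km.

69.3 km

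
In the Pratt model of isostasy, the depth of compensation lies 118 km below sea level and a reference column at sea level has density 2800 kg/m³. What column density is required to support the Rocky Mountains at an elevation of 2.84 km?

2730 kg/m³

Pratt balance: ρ_ref D = ρ (D + h).
ρ = ρ_ref D/(D + h) = 2800 × 118 km/(118 km + 2.84 km) = 2730 kg/m³.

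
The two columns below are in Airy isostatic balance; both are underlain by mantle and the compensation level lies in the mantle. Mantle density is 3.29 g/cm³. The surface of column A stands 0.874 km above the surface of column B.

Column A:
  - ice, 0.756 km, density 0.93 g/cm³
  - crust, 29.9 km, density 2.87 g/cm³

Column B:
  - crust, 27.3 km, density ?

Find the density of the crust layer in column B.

Take the compensation level at the base of the deeper column (depth z_c below the surface of column A) and equate Σ ρ_i t_i down to z_c; mantle fills any gap and the z_c terms cancel.
Column A: 0.756×0.93 + 29.9×2.87 + (z_c − 30.656)×3.29
Column B: 0.874×0 + 27.3×ρ + (z_c − 0.874 − 27.3)×3.29
The z_c×3.29 term appears on both sides and cancels. Collect the known terms of each column as K = Σ(ρt)_known − 3.29 × (depth of known layers): K_A = 86.51608 − 3.29×30.656 = −14.34216; K_B = 0 − 3.29×(0.874 + 27.3) = −92.69246.
Balance: K_A = K_B + 27.3×ρ, so ρ = (K_A − K_B)/27.3 = 78.3503/27.3 = 2.87 g/cm³.

2.87 g/cm³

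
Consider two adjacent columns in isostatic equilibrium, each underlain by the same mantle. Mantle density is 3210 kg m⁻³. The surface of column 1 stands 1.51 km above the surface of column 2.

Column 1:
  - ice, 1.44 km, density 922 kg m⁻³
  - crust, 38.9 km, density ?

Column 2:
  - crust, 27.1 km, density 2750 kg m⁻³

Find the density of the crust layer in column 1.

Take the compensation level at the base of the deeper column (depth z_c below the surface of column 1) and equate Σ ρ_i t_i down to z_c; mantle fills any gap and the z_c terms cancel.
Column 1: 1.44×922 + 38.9×ρ + (z_c − 40.34)×3210
Column 2: 1.51×0 + 27.1×2750 + (z_c − 1.51 − 27.1)×3210
The z_c×3210 term appears on both sides and cancels. Collect the known terms of each column as K = Σ(ρt)_known − 3210 × (depth of known layers): K_1 = 1327.68 − 3210×40.34 = −128163.72; K_2 = 74525 − 3210×(1.51 + 27.1) = −17313.1.
Balance: K_1 + 38.9×ρ = K_2, so ρ = (K_2 − K_1)/38.9 = 110851/38.9 = 2850 kg m⁻³.

2850 kg m⁻³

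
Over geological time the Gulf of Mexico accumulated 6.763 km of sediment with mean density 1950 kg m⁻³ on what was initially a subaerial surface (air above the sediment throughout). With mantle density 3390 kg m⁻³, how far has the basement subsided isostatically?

Subaerial load: s = t ρ_sed / ρ_m = 6.763 km × 1950/3390 = 3.89 km.

3.89 km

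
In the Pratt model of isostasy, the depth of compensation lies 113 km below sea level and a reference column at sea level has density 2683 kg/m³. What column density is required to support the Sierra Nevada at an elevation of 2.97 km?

Pratt balance: ρ_ref D = ρ (D + h).
ρ = ρ_ref D/(D + h) = 2683 × 113 km/(113 km + 2.97 km) = 2610 kg/m³.

2610 kg/m³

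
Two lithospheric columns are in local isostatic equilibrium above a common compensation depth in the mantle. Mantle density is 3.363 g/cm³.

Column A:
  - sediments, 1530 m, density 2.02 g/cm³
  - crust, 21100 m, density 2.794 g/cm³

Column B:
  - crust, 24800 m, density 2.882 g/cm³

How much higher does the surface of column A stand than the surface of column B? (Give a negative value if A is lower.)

For any compensation level in the mantle, the mantle terms cancel and isostasy reduces to e = (Σt_A − Σt_B) − (Σ(ρt)_A − Σ(ρt)_B) / ρ_m.
Σt_A = 22630 m; Σt_B = 24800 m; Σ(ρt)_A = 62044; Σ(ρt)_B = 71473.6 (in m·g/cm³).
e = (22630 − 24800) − (62044 − 71473.6) / 3.363 = 634 m.

634 m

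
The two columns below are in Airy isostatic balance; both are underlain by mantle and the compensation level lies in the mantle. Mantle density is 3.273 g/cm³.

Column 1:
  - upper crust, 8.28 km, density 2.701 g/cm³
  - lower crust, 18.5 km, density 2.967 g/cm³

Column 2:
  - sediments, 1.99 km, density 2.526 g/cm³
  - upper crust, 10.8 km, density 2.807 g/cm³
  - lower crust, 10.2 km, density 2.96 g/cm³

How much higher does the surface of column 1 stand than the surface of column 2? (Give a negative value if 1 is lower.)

0.209 km

For any compensation level in the mantle, the mantle terms cancel and isostasy reduces to e = (Σt_1 − Σt_2) − (Σ(ρt)_1 − Σ(ρt)_2) / ρ_m.
Σt_1 = 26.78 km; Σt_2 = 22.99 km; Σ(ρt)_1 = 77.25378; Σ(ρt)_2 = 65.53434 (in km·g/cm³).
e = (26.78 − 22.99) − (77.25378 − 65.53434) / 3.273 = 0.209 km.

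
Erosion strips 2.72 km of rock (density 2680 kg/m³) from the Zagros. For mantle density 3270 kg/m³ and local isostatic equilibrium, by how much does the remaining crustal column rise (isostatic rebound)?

2.23 km

Unloading: uplift u = e ρ_c/ρ_m = 2.72 km × 2680/3270 = 2.23 km.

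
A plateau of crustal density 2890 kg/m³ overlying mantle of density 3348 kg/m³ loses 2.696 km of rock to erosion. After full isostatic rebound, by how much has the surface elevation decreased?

Rebound u = e ρ_c/ρ_m = 2.696 km × 2890/3348 = 2.327 km.
Net surface drop = e − u = 2.696 km − 2.327 km = e (ρ_m − ρ_c)/ρ_m = 0.369 km.

0.369 km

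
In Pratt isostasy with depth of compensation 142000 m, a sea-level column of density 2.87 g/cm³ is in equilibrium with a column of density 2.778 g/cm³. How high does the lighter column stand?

ρ_ref D = ρ (D + h) → h = D (ρ_ref − ρ)/ρ.
h = 142000 m × (2.87 − 2.778)/2.778 = 4700 m.

4700 m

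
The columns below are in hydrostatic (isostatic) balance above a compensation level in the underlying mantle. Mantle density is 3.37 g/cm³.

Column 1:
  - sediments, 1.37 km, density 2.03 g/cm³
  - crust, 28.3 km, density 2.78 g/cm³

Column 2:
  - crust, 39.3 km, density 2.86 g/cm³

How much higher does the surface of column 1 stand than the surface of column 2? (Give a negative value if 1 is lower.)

−0.448 km

For any compensation level in the mantle, the mantle terms cancel and isostasy reduces to e = (Σt_1 − Σt_2) − (Σ(ρt)_1 − Σ(ρt)_2) / ρ_m.
Σt_1 = 29.67 km; Σt_2 = 39.3 km; Σ(ρt)_1 = 81.4551; Σ(ρt)_2 = 112.398 (in km·g/cm³).
e = (29.67 − 39.3) − (81.4551 − 112.398) / 3.37 = −0.448 km.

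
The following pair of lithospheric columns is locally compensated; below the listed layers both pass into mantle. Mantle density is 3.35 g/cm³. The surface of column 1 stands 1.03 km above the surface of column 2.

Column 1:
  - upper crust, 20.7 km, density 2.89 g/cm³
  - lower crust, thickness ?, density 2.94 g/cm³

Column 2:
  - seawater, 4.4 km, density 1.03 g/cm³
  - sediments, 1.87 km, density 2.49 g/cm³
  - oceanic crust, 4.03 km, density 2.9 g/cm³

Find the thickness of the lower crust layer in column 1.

18.4 km

Take the compensation level at the base of the deeper column (depth z_c below the surface of column 1) and equate Σ ρ_i t_i down to z_c; mantle fills any gap and the z_c terms cancel.
Column 1: 20.7×2.89 + x×2.94 + (z_c − 20.7 − x)×3.35
Column 2: 1.03×0 + 4.4×1.03 + 1.87×2.49 + 4.03×2.9 + (z_c − 1.03 − 10.3)×3.35
The z_c×3.35 term appears on both sides and cancels. Collect the known terms of each column as K = Σ(ρt)_known − 3.35 × (depth of known layers): K_1 = 59.823 − 3.35×20.7 = −9.522; K_2 = 20.8753 − 3.35×(1.03 + 10.3) = −17.0802.
Balance: K_1 − x×(3.35 − 2.94) = K_2, so x = (K_1 − K_2)/(3.35 − 2.94) = 7.5582/0.41 = 18.4 km.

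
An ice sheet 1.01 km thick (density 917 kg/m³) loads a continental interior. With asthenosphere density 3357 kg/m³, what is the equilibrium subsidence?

0.276 km

By Archimedes' principle applied to the lithosphere: the ice load ρ_ice t is balanced by mantle displaced below, ρ_m s.
s = t ρ_ice / ρ_m = 1.01 km × 917/3357 = 0.276 km.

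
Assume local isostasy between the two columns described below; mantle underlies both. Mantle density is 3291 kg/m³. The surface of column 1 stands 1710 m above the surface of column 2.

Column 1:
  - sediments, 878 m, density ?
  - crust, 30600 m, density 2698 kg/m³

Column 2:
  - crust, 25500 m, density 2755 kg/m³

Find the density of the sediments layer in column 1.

1980 kg/m³

Take the compensation level at the base of the deeper column (depth z_c below the surface of column 1) and equate Σ ρ_i t_i down to z_c; mantle fills any gap and the z_c terms cancel.
Column 1: 878×ρ + 30600×2698 + (z_c − 31478)×3291
Column 2: 1710×0 + 25500×2755 + (z_c − 1710 − 25500)×3291
The z_c×3291 term appears on both sides and cancels. Collect the known terms of each column as K = Σ(ρt)_known − 3291 × (depth of known layers): K_1 = 82558800 − 3291×31478 = −21035298; K_2 = 70252500 − 3291×(1710 + 25500) = −19295610.
Balance: K_1 + 878×ρ = K_2, so ρ = (K_2 − K_1)/878 = 1739690/878 = 1980 kg/m³.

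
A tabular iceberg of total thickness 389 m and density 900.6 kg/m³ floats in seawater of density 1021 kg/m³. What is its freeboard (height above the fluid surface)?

Floating equilibrium: submerged depth d = t ρ_obj/ρ_fluid = 389 m × 900.6/1021 = 343.1 m.
Freeboard = t − d = 389 m − 343.1 m = 45.9 m.

45.9 m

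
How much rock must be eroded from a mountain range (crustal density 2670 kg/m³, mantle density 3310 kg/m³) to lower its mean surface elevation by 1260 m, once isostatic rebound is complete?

6520 m

Net drop Δ = e − u = e − e ρ_c/ρ_m = e (ρ_m − ρ_c)/ρ_m.
e = Δ ρ_m/(ρ_m − ρ_c) = 1260 m × 3310/640 = 6520 m.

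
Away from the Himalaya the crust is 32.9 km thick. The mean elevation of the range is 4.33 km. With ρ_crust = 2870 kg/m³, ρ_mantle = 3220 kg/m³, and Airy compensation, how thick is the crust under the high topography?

72.7 km

Root depth r = h ρ_c / (ρ_m − ρ_c) = 4.33 km × 2870 / 350 = 35.51 km.
Total thickness = T + h + r = 32.9 km + 4.33 km + 35.51 km = 72.7 km.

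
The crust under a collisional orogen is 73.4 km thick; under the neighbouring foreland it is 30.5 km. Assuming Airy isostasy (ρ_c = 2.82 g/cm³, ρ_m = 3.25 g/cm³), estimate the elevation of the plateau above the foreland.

Excess crust Δ = 73.4 km − 30.5 km = 42.9 km, split between elevation h and root r with h + r = Δ.
Airy balance ρ_c h = (ρ_m − ρ_c) r gives r = h ρ_c/(ρ_m − ρ_c), so h (1 + ρ_c/(ρ_m − ρ_c)) = Δ, i.e. h = Δ (ρ_m − ρ_c)/ρ_m.
h = 42.9 km × 0.43/3.25 = 5.68 km.

5.68 km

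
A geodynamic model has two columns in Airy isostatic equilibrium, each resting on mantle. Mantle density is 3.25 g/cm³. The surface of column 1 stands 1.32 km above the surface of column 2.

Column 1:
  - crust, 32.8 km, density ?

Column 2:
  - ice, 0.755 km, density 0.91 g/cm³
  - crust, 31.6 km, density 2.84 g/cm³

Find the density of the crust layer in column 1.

Take the compensation level at the base of the deeper column (depth z_c below the surface of column 1) and equate Σ ρ_i t_i down to z_c; mantle fills any gap and the z_c terms cancel.
Column 1: 32.8×ρ + (z_c − 32.8)×3.25
Column 2: 1.32×0 + 0.755×0.91 + 31.6×2.84 + (z_c − 1.32 − 32.355)×3.25
The z_c×3.25 term appears on both sides and cancels. Collect the known terms of each column as K = Σ(ρt)_known − 3.25 × (depth of known layers): K_1 = 0 − 3.25×32.8 = −106.6; K_2 = 90.43105 − 3.25×(1.32 + 32.355) = −19.0127.
Balance: K_1 + 32.8×ρ = K_2, so ρ = (K_2 − K_1)/32.8 = 87.5873/32.8 = 2.67 g/cm³.

2.67 g/cm³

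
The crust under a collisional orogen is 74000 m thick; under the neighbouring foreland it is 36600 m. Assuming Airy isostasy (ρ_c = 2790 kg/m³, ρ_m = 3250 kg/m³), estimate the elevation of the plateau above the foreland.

5290 m

Excess crust Δ = 74000 m − 36600 m = 37400 m, split between elevation h and root r with h + r = Δ.
Airy balance ρ_c h = (ρ_m − ρ_c) r gives r = h ρ_c/(ρ_m − ρ_c), so h (1 + ρ_c/(ρ_m − ρ_c)) = Δ, i.e. h = Δ (ρ_m − ρ_c)/ρ_m.
h = 37400 m × 460/3250 = 5290 m.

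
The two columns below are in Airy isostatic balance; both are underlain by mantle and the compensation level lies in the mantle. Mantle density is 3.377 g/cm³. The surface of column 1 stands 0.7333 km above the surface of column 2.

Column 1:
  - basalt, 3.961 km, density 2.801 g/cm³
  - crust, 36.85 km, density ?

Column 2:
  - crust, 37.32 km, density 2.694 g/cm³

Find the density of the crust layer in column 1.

Take the compensation level at the base of the deeper column (depth z_c below the surface of column 1) and equate Σ ρ_i t_i down to z_c; mantle fills any gap and the z_c terms cancel.
Column 1: 3.961×2.801 + 36.85×ρ + (z_c − 40.811)×3.377
Column 2: 0.7333×0 + 37.32×2.694 + (z_c − 0.7333 − 37.32)×3.377
The z_c×3.377 term appears on both sides and cancels. Collect the known terms of each column as K = Σ(ρt)_known − 3.377 × (depth of known layers): K_1 = 11.094761 − 3.377×40.811 = −126.723986; K_2 = 100.54008 − 3.377×(0.7333 + 37.32) = −27.9659141.
Balance: K_1 + 36.85×ρ = K_2, so ρ = (K_2 − K_1)/36.85 = 98.7581/36.85 = 2.68 g/cm³.

2.68 g/cm³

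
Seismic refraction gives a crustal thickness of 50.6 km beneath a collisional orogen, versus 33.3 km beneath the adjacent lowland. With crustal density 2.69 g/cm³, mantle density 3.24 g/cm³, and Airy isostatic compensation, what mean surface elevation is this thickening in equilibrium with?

Excess crust Δ = 50.6 km − 33.3 km = 17.3 km, split between elevation h and root r with h + r = Δ.
Airy balance ρ_c h = (ρ_m − ρ_c) r gives r = h ρ_c/(ρ_m − ρ_c), so h (1 + ρ_c/(ρ_m − ρ_c)) = Δ, i.e. h = Δ (ρ_m − ρ_c)/ρ_m.
h = 17.3 km × 0.55/3.24 = 2.94 km.

2.94 km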